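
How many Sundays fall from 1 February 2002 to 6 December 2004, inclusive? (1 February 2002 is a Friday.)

149

1 February 2002 is a Friday; the first Sunday on or after it is 3 February 2002 (2 days later).
From 3 February 2002 to 6 December 2004: 331 + 365 + 341 = 1037 days (rest of 2002, 2003, to 6 December 2004 in 2004).
1037 ÷ 7 = 148 full weeks with remainder 1, so 148 more Sundays after the first → 149.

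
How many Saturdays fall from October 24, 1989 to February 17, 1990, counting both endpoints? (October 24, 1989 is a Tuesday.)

October 24, 1989 is a Tuesday; the first Saturday on or after it is October 28, 1989 (4 days later).
From October 28, 1989 to February 17, 1990: 3 + 30 + 31 + 31 + 17 = 112 days (rest of October, November, December, January, February).
112 ÷ 7 = 16 full weeks with remainder 0, so 16 more Saturdays after the first → 17.

17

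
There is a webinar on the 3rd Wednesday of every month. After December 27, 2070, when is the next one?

January 21, 2071

December 2070 starts on a Monday; its first Wednesday is the 3rd, so the 3rd Wednesday is the 17th — December 17, 2070.
That is not after December 27, 2070, so look at January 2071.
January 2071 starts on a Thursday; its first Wednesday is the 7th, so the 3rd Wednesday is the 21st — January 21, 2071.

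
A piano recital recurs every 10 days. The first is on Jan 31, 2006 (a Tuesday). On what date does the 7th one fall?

The 7th occurrence is 6 intervals after the first: 6 × 10 = 60 days after Jan 31, 2006.
Jan has 31 days — 0 days to the end of Jan leaves 60.
Feb has 28 days (32 left).
Mar has 31 days (1 left).
1 day into Apr → Apr 1, 2006.

Apr 1, 2006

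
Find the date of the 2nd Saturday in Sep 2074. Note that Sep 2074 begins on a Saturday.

Sep 2074 begins on a Saturday, so the first Saturday is Sep 1.
The 2nd Saturday is 1 weeks later: 1 + 7 = 8.

Sep 8, 2074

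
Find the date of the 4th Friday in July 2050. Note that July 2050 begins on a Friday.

22 July 2050

July 2050 begins on a Friday, so the first Friday is July 1.
The 4th Friday is 3 weeks later: 1 + 21 = 22.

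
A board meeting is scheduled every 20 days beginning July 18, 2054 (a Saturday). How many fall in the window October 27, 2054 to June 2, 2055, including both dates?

10

Occurrences land 20·i days after July 18, 2054 for i = 0, 1, 2, …
October 27, 2054 is 101 days after the start; 101 ÷ 20 = 5 remainder 1; since the remainder is 1, round up to i = 6. First occurrence in the window: #7 on November 15, 2054 (6×20 = 120 days in).
June 2, 2055 is 319 days after the start; 319 ÷ 20 = 15 remainder 19. Last occurrence in the window: #16 on May 14, 2055.
Occurrences #7 through #16: 10 in total.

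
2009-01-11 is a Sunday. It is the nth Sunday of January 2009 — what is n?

2nd

Day 11 falls in week ⌈11/7⌉ of the month.
Days 1–7 hold the 1st Sunday, 8–14 the 2nd, 15–21 the 3rd, 22–28 the 4th, 29–31 the 5th.
11 is in the range for the 2nd.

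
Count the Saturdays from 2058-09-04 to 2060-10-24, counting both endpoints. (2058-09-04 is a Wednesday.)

2058-09-04 is a Wednesday; the first Saturday on or after it is 2058-09-07 (3 days later).
From 2058-09-07 to 2060-10-24: 115 + 365 + 298 = 778 days (rest of 2058, 2059, to 2060-10-24 in 2060).
778 ÷ 7 = 111 full weeks with remainder 1, so 111 more Saturdays after the first → 112.

112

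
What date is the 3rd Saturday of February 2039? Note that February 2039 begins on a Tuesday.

19 February 2039

February 2039 begins on a Tuesday, so the first Saturday is February 5 (4 days later).
The 3rd Saturday is 2 weeks later: 5 + 14 = 19.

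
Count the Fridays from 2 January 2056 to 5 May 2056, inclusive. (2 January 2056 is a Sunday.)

2 January 2056 is a Sunday; the first Friday on or after it is 7 January 2056 (5 days later).
From 7 January 2056 to 5 May 2056: 24 + 29 + 31 + 30 + 5 = 119 days (rest of January, February, March, April, May).
119 ÷ 7 = 17 full weeks with remainder 0, so 17 more Fridays after the first → 18.

18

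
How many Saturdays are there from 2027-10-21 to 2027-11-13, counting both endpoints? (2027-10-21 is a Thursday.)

2027-10-21 is a Thursday; the first Saturday on or after it is 2027-10-23 (2 days later).
From 2027-10-23 to 2027-11-13: 8 + 13 = 21 days (rest of October, November).
21 ÷ 7 = 3 full weeks with remainder 0, so 3 more Saturdays after the first → 4.

4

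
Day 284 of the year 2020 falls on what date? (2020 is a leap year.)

Oct 10, 2020

Jan has 31 days (284 − 31 = 253 remain).
Feb has 29 days (253 − 29 = 224 remain).
Mar has 31 days (224 − 31 = 193 remain).
Apr has 30 days (193 − 30 = 163 remain).
May has 31 days (163 − 31 = 132 remain).
Jun has 30 days (132 − 30 = 102 remain).
Jul has 31 days (102 − 31 = 71 remain).
Aug has 31 days (71 − 31 = 40 remain).
Sep has 30 days (40 − 30 = 10 remain).
10 into Oct → Oct 10.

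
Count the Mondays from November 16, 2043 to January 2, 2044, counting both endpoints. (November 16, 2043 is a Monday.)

November 16, 2043 is a Monday; the first Monday on or after it is November 16, 2043.
From November 16, 2043 to January 2, 2044: 14 + 31 + 2 = 47 days (rest of November, December, January).
47 ÷ 7 = 6 full weeks with remainder 5, so 6 more Mondays after the first → 7.

7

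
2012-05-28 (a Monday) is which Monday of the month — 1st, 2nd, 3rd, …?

4th

Day 28 falls in week ⌈28/7⌉ of the month.
Days 1–7 hold the 1st Monday, 8–14 the 2nd, 15–21 the 3rd, 22–28 the 4th, 29–31 the 5th.
28 is in the range for the 4th.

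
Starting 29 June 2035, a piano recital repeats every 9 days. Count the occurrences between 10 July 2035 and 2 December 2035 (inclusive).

16

Occurrences land 9·i days after 29 June 2035 for i = 0, 1, 2, …
10 July 2035 is 11 days after the start; 11 ÷ 9 = 1 remainder 2; since the remainder is 2, round up to i = 2. First occurrence in the window: #3 on 17 July 2035 (2×9 = 18 days in).
2 December 2035 is 156 days after the start; 156 ÷ 9 = 17 remainder 3. Last occurrence in the window: #18 on 29 November 2035.
Occurrences #3 through #18: 16 in total.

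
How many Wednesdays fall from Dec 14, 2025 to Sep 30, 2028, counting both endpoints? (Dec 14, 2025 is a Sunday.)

146

Dec 14, 2025 is a Sunday; the first Wednesday on or after it is Dec 17, 2025 (3 days later).
From Dec 17, 2025 to Sep 30, 2028: 14 + 365 + 365 + 274 = 1018 days (rest of 2025, 2026, 2027, to Sep 30, 2028 in 2028).
1018 ÷ 7 = 145 full weeks with remainder 3, so 145 more Wednesdays after the first → 146.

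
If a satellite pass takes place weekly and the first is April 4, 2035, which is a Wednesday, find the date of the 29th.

October 17, 2035

The 29th occurrence is 28 intervals after the first: 28 × 7 = 196 days after April 4, 2035.
April has 30 days — 26 days to the end of April leaves 170.
May has 31 days (139 left).
June has 30 days (109 left).
July has 31 days (78 left).
August has 31 days (47 left).
September has 30 days (17 left).
17 days into October → October 17, 2035.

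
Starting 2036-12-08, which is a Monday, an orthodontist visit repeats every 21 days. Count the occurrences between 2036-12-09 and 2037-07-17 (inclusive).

10

Occurrences land 21·i days after 2036-12-08 for i = 0, 1, 2, …
2036-12-09 is 1 day after the start; 1 ÷ 21 = 0 remainder 1; since the remainder is 1, round up to i = 1. First occurrence in the window: #2 on 2036-12-29 (1×21 = 21 days in).
2037-07-17 is 221 days after the start; 221 ÷ 21 = 10 remainder 11. Last occurrence in the window: #11 on 2037-07-06.
Occurrences #2 through #11: 10 in total.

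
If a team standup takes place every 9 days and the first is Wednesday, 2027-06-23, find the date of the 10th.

2027-09-12

The 10th occurrence is 9 intervals after the first: 9 × 9 = 81 days after 2027-06-23.
June has 30 days — 7 days to the end of June leaves 74.
July has 31 days (43 left).
August has 31 days (12 left).
12 days into September → 2027-09-12.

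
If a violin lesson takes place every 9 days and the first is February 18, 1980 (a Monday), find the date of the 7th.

The 7th occurrence is 6 intervals after the first: 6 × 9 = 54 days after February 18, 1980.
February has 29 days — 11 days to the end of February leaves 43.
March has 31 days (12 left).
12 days into April → April 12, 1980.

April 12, 1980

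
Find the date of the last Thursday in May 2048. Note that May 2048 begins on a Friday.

May 2048 begins on a Friday, so the first Thursday is May 7 (6 days later).
May 2048 has 31 days. Adding weeks: 7, 14, 21, 28 — the last one ≤ 31 is the 28th.

2048-05-28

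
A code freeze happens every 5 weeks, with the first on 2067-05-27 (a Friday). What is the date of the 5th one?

2067-10-14

The 5th occurrence is 4 intervals after the first: 4 × 35 = 140 days after 2067-05-27.
May has 31 days — 4 days to the end of May leaves 136.
June has 30 days (106 left).
July has 31 days (75 left).
August has 31 days (44 left).
September has 30 days (14 left).
14 days into October → 2067-10-14.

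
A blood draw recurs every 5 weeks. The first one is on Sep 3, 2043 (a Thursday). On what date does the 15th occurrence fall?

The 15th occurrence is 14 intervals after the first: 14 × 35 = 490 days after Sep 3, 2043.
Sep has 30 days — 27 days to the end of Sep leaves 463.
From end of Sep to end of 2043 is 92 days (371 left).
2044 has 366 days (5 left).
5 days into Jan → Jan 5, 2045.

Jan 5, 2045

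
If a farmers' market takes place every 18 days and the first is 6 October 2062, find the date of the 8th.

9 February 2063

The 8th occurrence is 7 intervals after the first: 7 × 18 = 126 days after 6 October 2062.
October has 31 days — 25 days to the end of October leaves 101.
November has 30 days (71 left).
December has 31 days (40 left).
January has 31 days (9 left).
9 days into February → 9 February 2063.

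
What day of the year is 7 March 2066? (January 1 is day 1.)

66

Days in months before March: 31 + 28 = 59.
Plus 7 days into March → day 66.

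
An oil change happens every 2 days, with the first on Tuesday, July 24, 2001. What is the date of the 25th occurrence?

September 10, 2001

The 25th occurrence is 24 intervals after the first: 24 × 2 = 48 days after July 24, 2001.
July has 31 days — 7 days to the end of July leaves 41.
August has 31 days (10 left).
10 days into September → September 10, 2001.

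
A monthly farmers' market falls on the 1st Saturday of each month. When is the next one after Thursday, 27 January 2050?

5 February 2050

January 2050 starts on a Saturday, so its 1st Saturday is 1 January 2050.
That is not after 27 January 2050, so look at February 2050.
February 2050 starts on a Tuesday, so its 1st Saturday is 5 February 2050 (4 days in).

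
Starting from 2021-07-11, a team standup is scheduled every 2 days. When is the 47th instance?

2021-10-11

The 47th occurrence is 46 intervals after the first: 46 × 2 = 92 days after 2021-07-11.
July has 31 days — 20 days to the end of July leaves 72.
August has 31 days (41 left).
September has 30 days (11 left).
11 days into October → 2021-10-11.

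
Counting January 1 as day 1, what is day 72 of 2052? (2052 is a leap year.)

January has 31 days (72 − 31 = 41 remain).
February has 29 days (41 − 29 = 12 remain).
12 into March → March 12.

12 March 2052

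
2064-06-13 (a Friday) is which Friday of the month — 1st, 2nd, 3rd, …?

2nd

Day 13 falls in week ⌈13/7⌉ of the month.
Days 1–7 hold the 1st Friday, 8–14 the 2nd, 15–21 the 3rd, 22–28 the 4th, 29–31 the 5th.
13 is in the range for the 2nd.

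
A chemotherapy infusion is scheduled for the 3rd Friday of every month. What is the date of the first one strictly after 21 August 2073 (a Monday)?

August 2073 starts on a Tuesday; its first Friday is the 4th, so the 3rd Friday is the 18th — 18 August 2073.
That is not after 21 August 2073, so look at September 2073.
September 2073 starts on a Friday; its first Friday is the 1st, so the 3rd Friday is the 15th — 15 September 2073.

15 September 2073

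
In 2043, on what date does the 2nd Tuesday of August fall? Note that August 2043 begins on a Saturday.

11 August 2043

August 2043 begins on a Saturday, so the first Tuesday is August 4 (3 days later).
The 2nd Tuesday is 1 weeks later: 4 + 7 = 11.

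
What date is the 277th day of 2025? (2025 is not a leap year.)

January has 31 days (277 − 31 = 246 remain).
February has 28 days (246 − 28 = 218 remain).
March has 31 days (218 − 31 = 187 remain).
April has 30 days (187 − 30 = 157 remain).
May has 31 days (157 − 31 = 126 remain).
June has 30 days (126 − 30 = 96 remain).
July has 31 days (96 − 31 = 65 remain).
August has 31 days (65 − 31 = 34 remain).
September has 30 days (34 − 30 = 4 remain).
4 into October → October 4.

2025-10-04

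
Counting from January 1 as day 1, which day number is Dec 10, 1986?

Days in months before Dec: 31 + 28 + 31 + 30 + 31 + 30 + 31 + 31 + 30 + 31 + 30 = 334.
Plus 10 days into Dec → day 344.

344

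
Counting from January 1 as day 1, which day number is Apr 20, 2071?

Days in months before Apr: 31 + 28 + 31 = 90.
Plus 20 days into Apr → day 110.

110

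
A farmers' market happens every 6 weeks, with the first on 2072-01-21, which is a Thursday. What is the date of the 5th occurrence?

The 5th occurrence is 4 intervals after the first: 4 × 42 = 168 days after 2072-01-21.
January has 31 days — 10 days to the end of January leaves 158.
February has 29 days (129 left).
March has 31 days (98 left).
April has 30 days (68 left).
May has 31 days (37 left).
June has 30 days (7 left).
7 days into July → 2072-07-07.

2072-07-07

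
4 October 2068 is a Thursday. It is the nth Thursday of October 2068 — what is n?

1st

Day 4 falls in week ⌈4/7⌉ of the month.
Days 1–7 hold the 1st Thursday, 8–14 the 2nd, 15–21 the 3rd, 22–28 the 4th, 29–31 the 5th.
4 is in the range for the 1st.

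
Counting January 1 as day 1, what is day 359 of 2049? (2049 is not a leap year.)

Jan has 31 days (359 − 31 = 328 remain).
Feb has 28 days (328 − 28 = 300 remain).
Mar has 31 days (300 − 31 = 269 remain).
Apr has 30 days (269 − 30 = 239 remain).
May has 31 days (239 − 31 = 208 remain).
Jun has 30 days (208 − 30 = 178 remain).
Jul has 31 days (178 − 31 = 147 remain).
Aug has 31 days (147 − 31 = 116 remain).
Sep has 30 days (116 − 30 = 86 remain).
Oct has 31 days (86 − 31 = 55 remain).
Nov has 30 days (55 − 30 = 25 remain).
25 into Dec → Dec 25.

Dec 25, 2049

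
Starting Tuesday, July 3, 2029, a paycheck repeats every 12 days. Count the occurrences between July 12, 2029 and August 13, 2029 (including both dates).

Occurrences land 12·i days after July 3, 2029 for i = 0, 1, 2, …
July 12, 2029 is 9 days after the start; 9 ÷ 12 = 0 remainder 9; since the remainder is 9, round up to i = 1. First occurrence in the window: #2 on July 15, 2029 (1×12 = 12 days in).
August 13, 2029 is 41 days after the start; 41 ÷ 12 = 3 remainder 5. Last occurrence in the window: #4 on August 8, 2029.
Occurrences #2 through #4: 3 in total.

3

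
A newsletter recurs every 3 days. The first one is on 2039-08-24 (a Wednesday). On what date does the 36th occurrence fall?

2039-12-07

The 36th occurrence is 35 intervals after the first: 35 × 3 = 105 days after 2039-08-24.
August has 31 days — 7 days to the end of August leaves 98.
September has 30 days (68 left).
October has 31 days (37 left).
November has 30 days (7 left).
7 days into December → 2039-12-07.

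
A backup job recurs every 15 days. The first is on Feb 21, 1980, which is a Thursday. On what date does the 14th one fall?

Sep 3, 1980

The 14th occurrence is 13 intervals after the first: 13 × 15 = 195 days after Feb 21, 1980.
Feb has 29 days — 8 days to the end of Feb leaves 187.
Mar has 31 days (156 left).
Apr has 30 days (126 left).
May has 31 days (95 left).
Jun has 30 days (65 left).
Jul has 31 days (34 left).
Aug has 31 days (3 left).
3 days into Sep → Sep 3, 1980.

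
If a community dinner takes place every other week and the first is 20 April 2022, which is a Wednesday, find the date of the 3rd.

18 May 2022

The 3rd occurrence is 2 intervals after the first: 2 × 14 = 28 days after 20 April 2022.
April has 30 days — 10 days to the end of April leaves 18.
18 days into May → 18 May 2022.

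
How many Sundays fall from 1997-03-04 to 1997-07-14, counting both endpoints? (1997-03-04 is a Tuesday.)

19

1997-03-04 is a Tuesday; the first Sunday on or after it is 1997-03-09 (5 days later).
From 1997-03-09 to 1997-07-14: 22 + 30 + 31 + 30 + 14 = 127 days (rest of March, April, May, June, July).
127 ÷ 7 = 18 full weeks with remainder 1, so 18 more Sundays after the first → 19.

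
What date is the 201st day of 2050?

January has 31 days (201 − 31 = 170 remain).
February has 28 days (170 − 28 = 142 remain).
March has 31 days (142 − 31 = 111 remain).
April has 30 days (111 − 30 = 81 remain).
May has 31 days (81 − 31 = 50 remain).
June has 30 days (50 − 30 = 20 remain).
20 into July → July 20.

20 July 2050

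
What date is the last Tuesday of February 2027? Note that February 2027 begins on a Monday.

February 2027 begins on a Monday, so the first Tuesday is February 2 (1 day later).
February 2027 has 28 days. Adding weeks: 2, 9, 16, 23 — the last one ≤ 28 is the 23rd.

23 February 2027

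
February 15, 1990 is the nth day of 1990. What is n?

Days in months before February: 31 = 31.
Plus 15 days into February → day 46.

46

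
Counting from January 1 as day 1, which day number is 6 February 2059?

Days in months before February: 31 = 31.
Plus 6 days into February → day 37.

37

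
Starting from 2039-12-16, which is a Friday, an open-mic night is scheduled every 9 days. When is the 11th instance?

2040-03-15

The 11th occurrence is 10 intervals after the first: 10 × 9 = 90 days after 2039-12-16.
December has 31 days — 15 days to the end of December leaves 75.
January has 31 days (44 left).
February has 29 days (15 left).
15 days into March → 2040-03-15.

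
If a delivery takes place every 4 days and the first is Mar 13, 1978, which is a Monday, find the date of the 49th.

The 49th occurrence is 48 intervals after the first: 48 × 4 = 192 days after Mar 13, 1978.
Mar has 31 days — 18 days to the end of Mar leaves 174.
Apr has 30 days (144 left).
May has 31 days (113 left).
Jun has 30 days (83 left).
Jul has 31 days (52 left).
Aug has 31 days (21 left).
21 days into Sep → Sep 21, 1978.

Sep 21, 1978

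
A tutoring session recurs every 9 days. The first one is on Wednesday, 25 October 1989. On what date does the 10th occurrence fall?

The 10th occurrence is 9 intervals after the first: 9 × 9 = 81 days after 25 October 1989.
October has 31 days — 6 days to the end of October leaves 75.
November has 30 days (45 left).
December has 31 days (14 left).
14 days into January → 14 January 1990.

14 January 1990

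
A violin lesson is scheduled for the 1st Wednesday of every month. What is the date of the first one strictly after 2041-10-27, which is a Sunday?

2041-11-06

October 2041 starts on a Tuesday, so its 1st Wednesday is 2041-10-02 (1 day in).
That is not after 2041-10-27, so look at November 2041.
November 2041 starts on a Friday, so its 1st Wednesday is 2041-11-06 (5 days in).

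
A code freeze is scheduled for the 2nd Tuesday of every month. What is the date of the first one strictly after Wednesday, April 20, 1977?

May 10, 1977

April 1977 starts on a Friday; its first Tuesday is the 5th, so the 2nd Tuesday is the 12th — April 12, 1977.
That is not after April 20, 1977, so look at May 1977.
May 1977 starts on a Sunday; its first Tuesday is the 3rd, so the 2nd Tuesday is the 10th — May 10, 1977.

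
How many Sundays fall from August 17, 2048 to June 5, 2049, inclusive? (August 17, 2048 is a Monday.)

August 17, 2048 is a Monday; the first Sunday on or after it is August 23, 2048 (6 days later).
From August 23, 2048 to June 5, 2049: 8 + 30 + 31 + 30 + 31 + 31 + 28 + 31 + 30 + 31 + 5 = 286 days (rest of August, September, October, November, December, January, February, March, April, May, June).
286 ÷ 7 = 40 full weeks with remainder 6, so 40 more Sundays after the first → 41.

41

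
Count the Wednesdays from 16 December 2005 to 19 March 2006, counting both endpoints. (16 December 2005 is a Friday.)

16 December 2005 is a Friday; the first Wednesday on or after it is 21 December 2005 (5 days later).
From 21 December 2005 to 19 March 2006: 10 + 31 + 28 + 19 = 88 days (rest of December, January, February, March).
88 ÷ 7 = 12 full weeks with remainder 4, so 12 more Wednesdays after the first → 13.

13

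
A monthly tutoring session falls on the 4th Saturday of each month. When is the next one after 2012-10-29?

2012-11-24

October 2012 starts on a Monday; its first Saturday is the 6th, so the 4th Saturday is the 27th — 2012-10-27.
That is not after 2012-10-29, so look at November 2012.
November 2012 starts on a Thursday; its first Saturday is the 3rd, so the 4th Saturday is the 24th — 2012-11-24.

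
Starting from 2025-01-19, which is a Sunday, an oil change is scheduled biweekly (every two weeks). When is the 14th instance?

2025-07-20

The 14th occurrence is 13 intervals after the first: 13 × 14 = 182 days after 2025-01-19.
January has 31 days — 12 days to the end of January leaves 170.
February has 28 days (142 left).
March has 31 days (111 left).
April has 30 days (81 left).
May has 31 days (50 left).
June has 30 days (20 left).
20 days into July → 2025-07-20.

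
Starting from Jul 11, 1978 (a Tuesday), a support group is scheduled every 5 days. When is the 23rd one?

The 23rd occurrence is 22 intervals after the first: 22 × 5 = 110 days after Jul 11, 1978.
Jul has 31 days — 20 days to the end of Jul leaves 90.
Aug has 31 days (59 left).
Sep has 30 days (29 left).
29 days into Oct → Oct 29, 1978.

Oct 29, 1978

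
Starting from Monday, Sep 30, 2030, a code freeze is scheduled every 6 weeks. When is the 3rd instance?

The 3rd occurrence is 2 intervals after the first: 2 × 42 = 84 days after Sep 30, 2030.
Sep has 30 days — 0 days to the end of Sep leaves 84.
Oct has 31 days (53 left).
Nov has 30 days (23 left).
23 days into Dec → Dec 23, 2030.

Dec 23, 2030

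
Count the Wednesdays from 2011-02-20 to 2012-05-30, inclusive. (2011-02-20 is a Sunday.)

67

2011-02-20 is a Sunday; the first Wednesday on or after it is 2011-02-23 (3 days later).
From 2011-02-23 to 2012-05-30: 311 + 151 = 462 days (rest of 2011, to 2012-05-30 in 2012).
462 ÷ 7 = 66 full weeks with remainder 0, so 66 more Wednesdays after the first → 67.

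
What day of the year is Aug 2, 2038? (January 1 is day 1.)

Days in months before Aug: 31 + 28 + 31 + 30 + 31 + 30 + 31 = 212.
Plus 2 days into Aug → day 214.

214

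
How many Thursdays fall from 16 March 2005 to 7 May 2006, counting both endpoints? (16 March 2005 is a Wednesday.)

60

16 March 2005 is a Wednesday; the first Thursday on or after it is 17 March 2005 (1 day later).
From 17 March 2005 to 7 May 2006: 289 + 127 = 416 days (rest of 2005, to 7 May 2006 in 2006).
416 ÷ 7 = 59 full weeks with remainder 3, so 59 more Thursdays after the first → 60.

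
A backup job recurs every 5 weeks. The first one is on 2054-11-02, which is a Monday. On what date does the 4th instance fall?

The 4th occurrence is 3 intervals after the first: 3 × 35 = 105 days after 2054-11-02.
November has 30 days — 28 days to the end of November leaves 77.
December has 31 days (46 left).
January has 31 days (15 left).
15 days into February → 2055-02-15.

2055-02-15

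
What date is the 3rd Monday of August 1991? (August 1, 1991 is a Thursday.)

1991-08-19

August 1991 begins on a Thursday, so the first Monday is August 5 (4 days later).
The 3rd Monday is 2 weeks later: 5 + 14 = 19.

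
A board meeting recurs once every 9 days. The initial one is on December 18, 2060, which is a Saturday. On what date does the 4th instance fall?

The 4th occurrence is 3 intervals after the first: 3 × 9 = 27 days after December 18, 2060.
December has 31 days — 13 days to the end of December leaves 14.
14 days into January → January 14, 2061.

January 14, 2061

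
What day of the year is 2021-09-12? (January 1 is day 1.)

255

Days in months before September: 31 + 28 + 31 + 30 + 31 + 30 + 31 + 31 = 243.
Plus 12 days into September → day 255.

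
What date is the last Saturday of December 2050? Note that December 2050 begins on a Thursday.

31 December 2050

December 2050 begins on a Thursday, so the first Saturday is December 3 (2 days later).
December 2050 has 31 days. Adding weeks: 3, 10, 17, 24, 31 — the last one ≤ 31 is the 31st.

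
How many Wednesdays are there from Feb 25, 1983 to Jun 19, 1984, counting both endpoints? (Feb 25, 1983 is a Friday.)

Feb 25, 1983 is a Friday; the first Wednesday on or after it is Mar 2, 1983 (5 days later).
From Mar 2, 1983 to Jun 19, 1984: 304 + 171 = 475 days (rest of 1983, to Jun 19, 1984 in 1984).
475 ÷ 7 = 67 full weeks with remainder 6, so 67 more Wednesdays after the first → 68.

68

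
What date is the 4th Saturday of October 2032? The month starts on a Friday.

October 2032 begins on a Friday, so the first Saturday is October 2 (1 day later).
The 4th Saturday is 3 weeks later: 2 + 21 = 23.

23 October 2032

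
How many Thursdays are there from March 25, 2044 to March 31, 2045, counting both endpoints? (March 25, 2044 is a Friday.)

March 25, 2044 is a Friday; the first Thursday on or after it is March 31, 2044 (6 days later).
From March 31, 2044 to March 31, 2045: 275 + 90 = 365 days (rest of 2044, to March 31, 2045 in 2045).
365 ÷ 7 = 52 full weeks with remainder 1, so 52 more Thursdays after the first → 53.

53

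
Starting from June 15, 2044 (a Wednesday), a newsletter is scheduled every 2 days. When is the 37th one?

August 26, 2044

The 37th occurrence is 36 intervals after the first: 36 × 2 = 72 days after June 15, 2044.
June has 30 days — 15 days to the end of June leaves 57.
July has 31 days (26 left).
26 days into August → August 26, 2044.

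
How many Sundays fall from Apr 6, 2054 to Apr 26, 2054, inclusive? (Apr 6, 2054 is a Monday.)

Apr 6, 2054 is a Monday; the first Sunday on or after it is Apr 12, 2054 (6 days later).
From Apr 12, 2054 to Apr 26, 2054 is 26 − 12 = 14 days.
14 ÷ 7 = 2 full weeks with remainder 0, so 2 more Sundays after the first → 3.

3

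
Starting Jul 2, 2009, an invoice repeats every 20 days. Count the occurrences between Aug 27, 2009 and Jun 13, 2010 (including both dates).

15

Occurrences land 20·i days after Jul 2, 2009 for i = 0, 1, 2, …
Aug 27, 2009 is 56 days after the start; 56 ÷ 20 = 2 remainder 16; since the remainder is 16, round up to i = 3. First occurrence in the window: #4 on Aug 31, 2009 (3×20 = 60 days in).
Jun 13, 2010 is 346 days after the start; 346 ÷ 20 = 17 remainder 6. Last occurrence in the window: #18 on Jun 7, 2010.
Occurrences #4 through #18: 15 in total.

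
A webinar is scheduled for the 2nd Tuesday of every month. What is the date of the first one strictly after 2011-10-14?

2011-11-08

October 2011 starts on a Saturday; its first Tuesday is the 4th, so the 2nd Tuesday is the 11th — 2011-10-11.
That is not after 2011-10-14, so look at November 2011.
November 2011 starts on a Tuesday; its first Tuesday is the 1st, so the 2nd Tuesday is the 8th — 2011-11-08.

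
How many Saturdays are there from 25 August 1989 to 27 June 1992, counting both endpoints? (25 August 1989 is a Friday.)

149

25 August 1989 is a Friday; the first Saturday on or after it is 26 August 1989 (1 day later).
From 26 August 1989 to 27 June 1992: 127 + 365 + 365 + 179 = 1036 days (rest of 1989, 1990, 1991, to 27 June 1992 in 1992).
1036 ÷ 7 = 148 full weeks with remainder 0, so 148 more Saturdays after the first → 149.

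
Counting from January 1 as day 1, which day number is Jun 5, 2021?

Days in months before Jun: 31 + 28 + 31 + 30 + 31 = 151.
Plus 5 days into Jun → day 156.

156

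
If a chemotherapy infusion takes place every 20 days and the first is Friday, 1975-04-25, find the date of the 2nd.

The 2nd occurrence is 1 interval after the first: 1 × 20 = 20 days after 1975-04-25.
April has 30 days — 5 days to the end of April leaves 15.
15 days into May → 1975-05-15.

1975-05-15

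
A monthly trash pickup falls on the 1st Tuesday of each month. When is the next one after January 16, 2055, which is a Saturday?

February 2, 2055

January 2055 starts on a Friday, so its 1st Tuesday is January 5, 2055 (4 days in).
That is not after January 16, 2055, so look at February 2055.
February 2055 starts on a Monday, so its 1st Tuesday is February 2, 2055 (1 day in).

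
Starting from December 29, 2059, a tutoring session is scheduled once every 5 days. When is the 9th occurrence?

The 9th occurrence is 8 intervals after the first: 8 × 5 = 40 days after December 29, 2059.
December has 31 days — 2 days to the end of December leaves 38.
January has 31 days (7 left).
7 days into February → February 7, 2060.

February 7, 2060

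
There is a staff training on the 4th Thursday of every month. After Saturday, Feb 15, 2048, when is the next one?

Feb 27, 2048

Feb 2048 starts on a Saturday; its first Thursday is the 6th, so the 4th Thursday is the 27th — Feb 27, 2048.
Feb 27, 2048 is after Feb 15, 2048, so that is the next one.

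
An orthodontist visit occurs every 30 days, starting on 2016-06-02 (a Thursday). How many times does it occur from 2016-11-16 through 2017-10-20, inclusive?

11

Occurrences land 30·i days after 2016-06-02 for i = 0, 1, 2, …
2016-11-16 is 167 days after the start; 167 ÷ 30 = 5 remainder 17; since the remainder is 17, round up to i = 6. First occurrence in the window: #7 on 2016-11-29 (6×30 = 180 days in).
2017-10-20 is 505 days after the start; 505 ÷ 30 = 16 remainder 25. Last occurrence in the window: #17 on 2017-09-25.
Occurrences #7 through #17: 11 in total.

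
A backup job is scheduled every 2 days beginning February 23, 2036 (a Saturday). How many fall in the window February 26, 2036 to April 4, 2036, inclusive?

19

Occurrences land 2·i days after February 23, 2036 for i = 0, 1, 2, …
February 26, 2036 is 3 days after the start; 3 ÷ 2 = 1 remainder 1; since the remainder is 1, round up to i = 2. First occurrence in the window: #3 on February 27, 2036 (2×2 = 4 days in).
April 4, 2036 is 41 days after the start; 41 ÷ 2 = 20 remainder 1. Last occurrence in the window: #21 on April 3, 2036.
Occurrences #3 through #21: 19 in total.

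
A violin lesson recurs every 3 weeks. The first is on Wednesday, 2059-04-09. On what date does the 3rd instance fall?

The 3rd occurrence is 2 intervals after the first: 2 × 21 = 42 days after 2059-04-09.
April has 30 days — 21 days to the end of April leaves 21.
21 days into May → 2059-05-21.

2059-05-21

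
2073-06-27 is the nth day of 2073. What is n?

178

Days in months before June: 31 + 28 + 31 + 30 + 31 = 151.
Plus 27 days into June → day 178.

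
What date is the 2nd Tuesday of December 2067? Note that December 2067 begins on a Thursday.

December 13, 2067

December 2067 begins on a Thursday, so the first Tuesday is December 6 (5 days later).
The 2nd Tuesday is 1 weeks later: 6 + 7 = 13.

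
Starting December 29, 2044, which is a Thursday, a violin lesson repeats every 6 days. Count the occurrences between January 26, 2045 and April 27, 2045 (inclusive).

Occurrences land 6·i days after December 29, 2044 for i = 0, 1, 2, …
January 26, 2045 is 28 days after the start; 28 ÷ 6 = 4 remainder 4; since the remainder is 4, round up to i = 5. First occurrence in the window: #6 on January 28, 2045 (5×6 = 30 days in).
April 27, 2045 is 119 days after the start; 119 ÷ 6 = 19 remainder 5. Last occurrence in the window: #20 on April 22, 2045.
Occurrences #6 through #20: 15 in total.

15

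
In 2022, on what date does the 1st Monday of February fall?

February 2022 begins on a Tuesday, so the first Monday is February 7 (6 days later).

February 7, 2022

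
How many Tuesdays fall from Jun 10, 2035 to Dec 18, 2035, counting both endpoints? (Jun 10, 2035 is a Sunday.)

28

Jun 10, 2035 is a Sunday; the first Tuesday on or after it is Jun 12, 2035 (2 days later).
From Jun 12, 2035 to Dec 18, 2035: 18 + 31 + 31 + 30 + 31 + 30 + 18 = 189 days (rest of Jun, Jul, Aug, Sep, Oct, Nov, Dec).
189 ÷ 7 = 27 full weeks with remainder 0, so 27 more Tuesdays after the first → 28.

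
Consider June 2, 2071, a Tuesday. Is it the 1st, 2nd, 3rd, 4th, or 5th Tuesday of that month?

Day 2 falls in week ⌈2/7⌉ of the month.
Days 1–7 hold the 1st Tuesday, 8–14 the 2nd, 15–21 the 3rd, 22–28 the 4th, 29–31 the 5th.
2 is in the range for the 1st.

1st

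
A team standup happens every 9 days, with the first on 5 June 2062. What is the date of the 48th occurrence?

2 August 2063

The 48th occurrence is 47 intervals after the first: 47 × 9 = 423 days after 5 June 2062.
June has 30 days — 25 days to the end of June leaves 398.
July has 31 days (367 left).
August has 31 days (336 left).
September has 30 days (306 left).
October has 31 days (275 left).
November has 30 days (245 left).
December has 31 days (214 left).
January has 31 days (183 left).
February has 28 days (155 left).
March has 31 days (124 left).
April has 30 days (94 left).
May has 31 days (63 left).
June has 30 days (33 left).
July has 31 days (2 left).
2 days into August → 2 August 2063.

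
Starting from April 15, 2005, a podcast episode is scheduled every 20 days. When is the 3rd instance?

The 3rd occurrence is 2 intervals after the first: 2 × 20 = 40 days after April 15, 2005.
April has 30 days — 15 days to the end of April leaves 25.
25 days into May → May 25, 2005.

May 25, 2005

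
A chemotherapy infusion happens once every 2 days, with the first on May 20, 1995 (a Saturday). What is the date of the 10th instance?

June 7, 1995

The 10th occurrence is 9 intervals after the first: 9 × 2 = 18 days after May 20, 1995.
May has 31 days — 11 days to the end of May leaves 7.
7 days into June → June 7, 1995.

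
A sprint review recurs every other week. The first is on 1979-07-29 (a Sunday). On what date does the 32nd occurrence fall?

The 32nd occurrence is 31 intervals after the first: 31 × 14 = 434 days after 1979-07-29.
July has 31 days — 2 days to the end of July leaves 432.
From end of July to end of 1979 is 153 days (279 left).
January has 31 days (248 left).
February has 29 days (219 left).
March has 31 days (188 left).
April has 30 days (158 left).
May has 31 days (127 left).
June has 30 days (97 left).
July has 31 days (66 left).
August has 31 days (35 left).
September has 30 days (5 left).
5 days into October → 1980-10-05.

1980-10-05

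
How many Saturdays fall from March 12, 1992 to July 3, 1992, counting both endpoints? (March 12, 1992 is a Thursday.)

March 12, 1992 is a Thursday; the first Saturday on or after it is March 14, 1992 (2 days later).
From March 14, 1992 to July 3, 1992: 17 + 30 + 31 + 30 + 3 = 111 days (rest of March, April, May, June, July).
111 ÷ 7 = 15 full weeks with remainder 6, so 15 more Saturdays after the first → 16.

16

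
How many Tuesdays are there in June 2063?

2063-06-01 is a Friday; the first Tuesday on or after it is 2063-06-05 (4 days later).
From 2063-06-05 to 2063-06-30 is 30 − 5 = 25 days.
25 ÷ 7 = 3 full weeks with remainder 4, so 3 more Tuesdays after the first → 4.

4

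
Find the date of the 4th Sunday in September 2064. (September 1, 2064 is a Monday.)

2064-09-28

September 2064 begins on a Monday, so the first Sunday is September 7 (6 days later).
The 4th Sunday is 3 weeks later: 7 + 21 = 28.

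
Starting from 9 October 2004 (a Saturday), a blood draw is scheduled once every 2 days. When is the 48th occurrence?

The 48th occurrence is 47 intervals after the first: 47 × 2 = 94 days after 9 October 2004.
October has 31 days — 22 days to the end of October leaves 72.
November has 30 days (42 left).
December has 31 days (11 left).
11 days into January → 11 January 2005.

11 January 2005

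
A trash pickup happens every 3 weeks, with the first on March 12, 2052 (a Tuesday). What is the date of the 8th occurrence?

The 8th occurrence is 7 intervals after the first: 7 × 21 = 147 days after March 12, 2052.
March has 31 days — 19 days to the end of March leaves 128.
April has 30 days (98 left).
May has 31 days (67 left).
June has 30 days (37 left).
July has 31 days (6 left).
6 days into August → August 6, 2052.

August 6, 2052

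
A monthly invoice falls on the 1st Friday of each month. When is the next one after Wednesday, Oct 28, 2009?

Nov 6, 2009

Oct 2009 starts on a Thursday, so its 1st Friday is Oct 2, 2009 (1 day in).
That is not after Oct 28, 2009, so look at Nov 2009.
Nov 2009 starts on a Sunday, so its 1st Friday is Nov 6, 2009 (5 days in).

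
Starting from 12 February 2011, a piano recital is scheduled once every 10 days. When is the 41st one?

The 41st occurrence is 40 intervals after the first: 40 × 10 = 400 days after 12 February 2011.
February has 28 days — 16 days to the end of February leaves 384.
March has 31 days (353 left).
April has 30 days (323 left).
May has 31 days (292 left).
June has 30 days (262 left).
July has 31 days (231 left).
August has 31 days (200 left).
September has 30 days (170 left).
October has 31 days (139 left).
November has 30 days (109 left).
December has 31 days (78 left).
January has 31 days (47 left).
February has 29 days (18 left).
18 days into March → 18 March 2012.

18 March 2012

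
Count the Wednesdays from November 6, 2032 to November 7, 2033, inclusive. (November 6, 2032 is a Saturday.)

52

November 6, 2032 is a Saturday; the first Wednesday on or after it is November 10, 2032 (4 days later).
From November 10, 2032 to November 7, 2033: 51 + 311 = 362 days (rest of 2032, to November 7, 2033 in 2033).
362 ÷ 7 = 51 full weeks with remainder 5, so 51 more Wednesdays after the first → 52.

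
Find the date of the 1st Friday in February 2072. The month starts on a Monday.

February 2072 begins on a Monday, so the first Friday is February 5 (4 days later).

2072-02-05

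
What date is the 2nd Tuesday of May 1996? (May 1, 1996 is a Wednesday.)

May 1996 begins on a Wednesday, so the first Tuesday is May 7 (6 days later).
The 2nd Tuesday is 1 weeks later: 7 + 7 = 14.

May 14, 1996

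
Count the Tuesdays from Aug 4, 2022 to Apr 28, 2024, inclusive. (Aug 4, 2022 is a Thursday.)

Aug 4, 2022 is a Thursday; the first Tuesday on or after it is Aug 9, 2022 (5 days later).
From Aug 9, 2022 to Apr 28, 2024: 144 + 365 + 119 = 628 days (rest of 2022, 2023, to Apr 28, 2024 in 2024).
628 ÷ 7 = 89 full weeks with remainder 5, so 89 more Tuesdays after the first → 90.

90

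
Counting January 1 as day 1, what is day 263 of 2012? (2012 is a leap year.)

January has 31 days (263 − 31 = 232 remain).
February has 29 days (232 − 29 = 203 remain).
March has 31 days (203 − 31 = 172 remain).
April has 30 days (172 − 30 = 142 remain).
May has 31 days (142 − 31 = 111 remain).
June has 30 days (111 − 30 = 81 remain).
July has 31 days (81 − 31 = 50 remain).
August has 31 days (50 − 31 = 19 remain).
19 into September → September 19.

2012-09-19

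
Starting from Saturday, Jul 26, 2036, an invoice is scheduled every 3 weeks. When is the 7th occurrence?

The 7th occurrence is 6 intervals after the first: 6 × 21 = 126 days after Jul 26, 2036.
Jul has 31 days — 5 days to the end of Jul leaves 121.
Aug has 31 days (90 left).
Sep has 30 days (60 left).
Oct has 31 days (29 left).
29 days into Nov → Nov 29, 2036.

Nov 29, 2036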